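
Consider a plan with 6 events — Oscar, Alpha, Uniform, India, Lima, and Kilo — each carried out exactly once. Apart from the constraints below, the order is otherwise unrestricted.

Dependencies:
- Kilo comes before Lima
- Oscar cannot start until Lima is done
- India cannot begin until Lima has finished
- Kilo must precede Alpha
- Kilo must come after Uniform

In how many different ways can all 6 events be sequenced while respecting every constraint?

8

Only Uniform has no prerequisites, so it must go first.
Counting all ways to extend the partial order to a total order gives 8.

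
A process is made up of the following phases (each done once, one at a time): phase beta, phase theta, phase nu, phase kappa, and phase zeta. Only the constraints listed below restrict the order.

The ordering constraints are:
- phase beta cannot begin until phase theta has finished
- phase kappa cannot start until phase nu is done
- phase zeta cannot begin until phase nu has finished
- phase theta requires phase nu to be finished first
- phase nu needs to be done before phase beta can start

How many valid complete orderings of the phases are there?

Phase nu is the only phase with nothing required before it, so every ordering starts there.
Systematically extending each partial ordering one phase at a time and counting, there are 12 complete orderings.

12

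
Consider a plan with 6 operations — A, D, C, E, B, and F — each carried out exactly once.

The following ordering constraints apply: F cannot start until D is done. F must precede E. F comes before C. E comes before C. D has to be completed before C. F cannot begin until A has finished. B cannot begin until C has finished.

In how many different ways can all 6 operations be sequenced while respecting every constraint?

2

2 operations have no prerequisites (A, D), so any of them could come first.
Systematically extending each partial ordering one operation at a time and counting, there are 2 complete orderings.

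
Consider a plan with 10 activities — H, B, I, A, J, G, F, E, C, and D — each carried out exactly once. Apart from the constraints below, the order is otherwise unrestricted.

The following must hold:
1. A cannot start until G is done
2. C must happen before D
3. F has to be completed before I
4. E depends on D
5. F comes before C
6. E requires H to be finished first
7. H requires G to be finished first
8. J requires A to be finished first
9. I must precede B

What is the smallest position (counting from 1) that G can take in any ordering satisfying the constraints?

1

No constraint forces any other activity before G, so it can be placed first.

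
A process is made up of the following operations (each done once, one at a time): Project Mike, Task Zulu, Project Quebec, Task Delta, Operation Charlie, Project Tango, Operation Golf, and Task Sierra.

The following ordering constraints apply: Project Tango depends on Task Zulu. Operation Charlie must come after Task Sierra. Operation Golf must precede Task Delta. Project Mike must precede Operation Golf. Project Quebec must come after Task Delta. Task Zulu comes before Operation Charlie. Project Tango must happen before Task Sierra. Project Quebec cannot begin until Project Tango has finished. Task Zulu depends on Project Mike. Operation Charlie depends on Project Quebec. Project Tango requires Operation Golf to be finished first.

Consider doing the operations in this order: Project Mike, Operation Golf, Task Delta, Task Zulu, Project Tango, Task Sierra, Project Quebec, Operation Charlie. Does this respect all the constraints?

Yes

Checking each listed constraint against this order: for instance, Task Zulu is in position 4 and Operation Charlie in position 8, so that constraint holds — and the remaining constraints check out the same way.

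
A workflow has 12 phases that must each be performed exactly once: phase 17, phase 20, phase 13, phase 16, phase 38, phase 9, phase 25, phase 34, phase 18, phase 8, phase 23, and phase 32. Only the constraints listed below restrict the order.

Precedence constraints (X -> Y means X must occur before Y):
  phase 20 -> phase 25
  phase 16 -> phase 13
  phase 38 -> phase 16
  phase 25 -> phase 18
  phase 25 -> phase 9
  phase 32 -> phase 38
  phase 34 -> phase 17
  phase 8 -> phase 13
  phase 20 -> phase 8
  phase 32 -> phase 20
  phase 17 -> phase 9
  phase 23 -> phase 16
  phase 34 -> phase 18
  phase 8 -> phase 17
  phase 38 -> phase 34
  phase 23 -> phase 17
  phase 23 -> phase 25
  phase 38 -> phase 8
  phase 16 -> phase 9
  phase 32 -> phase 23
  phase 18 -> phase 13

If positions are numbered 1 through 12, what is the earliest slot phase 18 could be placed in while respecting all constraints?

7

Working backwards through the constraints from phase 18, its full set of required predecessors is phase 20, phase 38, phase 25, phase 34, phase 23, phase 32 — 6 of them.
With 6 mandatory predecessors, the earliest phase 18 can sit is position 6+1 = 7, and placing just those 6 first achieves it.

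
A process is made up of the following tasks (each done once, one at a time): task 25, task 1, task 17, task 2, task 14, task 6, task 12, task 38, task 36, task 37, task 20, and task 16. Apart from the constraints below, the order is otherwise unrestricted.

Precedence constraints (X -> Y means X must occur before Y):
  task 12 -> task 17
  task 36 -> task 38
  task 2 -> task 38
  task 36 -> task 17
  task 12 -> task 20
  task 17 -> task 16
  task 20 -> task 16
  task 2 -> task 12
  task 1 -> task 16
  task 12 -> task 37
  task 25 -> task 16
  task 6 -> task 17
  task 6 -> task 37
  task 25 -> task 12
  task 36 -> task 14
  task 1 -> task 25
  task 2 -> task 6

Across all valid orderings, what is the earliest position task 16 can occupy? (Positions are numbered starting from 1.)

9

The tasks that are forced before task 16, directly or transitively, are task 25, task 1, task 17, task 2, task 6, task 12, task 36, task 20. That's 8 tasks.
So at minimum 8 tasks come before task 16, putting task 16 no earlier than position 9. That position is achievable by scheduling exactly those predecessors first.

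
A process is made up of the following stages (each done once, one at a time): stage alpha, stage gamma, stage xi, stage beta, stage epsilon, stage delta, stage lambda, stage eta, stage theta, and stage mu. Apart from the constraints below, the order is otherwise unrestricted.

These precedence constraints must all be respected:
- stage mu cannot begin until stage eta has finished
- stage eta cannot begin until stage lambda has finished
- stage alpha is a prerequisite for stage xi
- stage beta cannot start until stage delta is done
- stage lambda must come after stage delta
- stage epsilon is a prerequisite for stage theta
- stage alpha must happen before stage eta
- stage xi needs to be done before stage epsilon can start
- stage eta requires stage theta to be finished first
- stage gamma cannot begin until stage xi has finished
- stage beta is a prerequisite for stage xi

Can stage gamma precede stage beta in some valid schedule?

No

There is a dependency chain stage beta → stage xi → stage gamma, so stage gamma always comes after stage beta.
Hence stage gamma can never be scheduled before stage beta.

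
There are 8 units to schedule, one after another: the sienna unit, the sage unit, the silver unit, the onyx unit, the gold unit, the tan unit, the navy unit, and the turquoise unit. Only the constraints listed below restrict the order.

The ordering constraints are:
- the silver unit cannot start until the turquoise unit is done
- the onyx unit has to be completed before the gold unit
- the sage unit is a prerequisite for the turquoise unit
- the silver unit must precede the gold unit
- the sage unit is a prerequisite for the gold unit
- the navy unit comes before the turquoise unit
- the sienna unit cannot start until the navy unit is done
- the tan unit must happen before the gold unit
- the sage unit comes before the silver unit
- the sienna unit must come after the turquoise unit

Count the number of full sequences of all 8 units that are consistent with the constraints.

4 units have no prerequisites (the sage unit, the onyx unit, the tan unit, the navy unit), so any of them could come first.
Counting all ways to extend the partial order to a total order gives 228.

228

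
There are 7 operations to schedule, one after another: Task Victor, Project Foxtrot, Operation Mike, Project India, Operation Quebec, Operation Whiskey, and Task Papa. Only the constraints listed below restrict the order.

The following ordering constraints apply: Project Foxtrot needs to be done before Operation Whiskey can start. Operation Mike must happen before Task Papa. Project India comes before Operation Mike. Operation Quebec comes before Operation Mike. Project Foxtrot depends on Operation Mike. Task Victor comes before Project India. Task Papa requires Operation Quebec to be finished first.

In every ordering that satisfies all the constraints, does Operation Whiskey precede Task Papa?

Operation Whiskey and Task Papa are not related by any chain of constraints.
So Operation Whiskey can come before Task Papa or after — it is not forced.

No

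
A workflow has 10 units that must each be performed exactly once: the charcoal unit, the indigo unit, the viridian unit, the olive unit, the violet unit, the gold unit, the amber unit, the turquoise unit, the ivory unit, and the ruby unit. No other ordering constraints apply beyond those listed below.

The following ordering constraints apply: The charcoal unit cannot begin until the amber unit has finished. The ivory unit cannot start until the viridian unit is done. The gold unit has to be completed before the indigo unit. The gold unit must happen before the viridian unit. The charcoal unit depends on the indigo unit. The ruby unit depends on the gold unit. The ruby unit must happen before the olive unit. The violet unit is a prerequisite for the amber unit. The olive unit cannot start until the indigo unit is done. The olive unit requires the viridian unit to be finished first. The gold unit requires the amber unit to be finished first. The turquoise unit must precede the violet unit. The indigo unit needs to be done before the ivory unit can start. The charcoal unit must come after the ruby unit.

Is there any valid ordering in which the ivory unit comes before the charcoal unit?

Yes

The constraints leave the ivory unit and the charcoal unit unordered relative to each other; nothing requires the charcoal unit earlier.
So a valid ordering placing the ivory unit earlier than the charcoal unit exists.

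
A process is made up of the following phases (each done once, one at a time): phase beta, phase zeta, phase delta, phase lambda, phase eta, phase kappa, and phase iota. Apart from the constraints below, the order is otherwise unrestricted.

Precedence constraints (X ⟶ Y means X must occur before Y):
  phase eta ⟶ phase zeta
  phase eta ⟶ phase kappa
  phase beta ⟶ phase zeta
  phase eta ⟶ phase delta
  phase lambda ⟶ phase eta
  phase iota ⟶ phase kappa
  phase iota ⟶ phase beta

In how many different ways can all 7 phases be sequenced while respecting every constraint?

2 phases have no prerequisites (phase lambda, phase iota), so any of them could come first.
Enumerating by repeatedly choosing an available phase (one whose prerequisites are all placed) gives 57 distinct complete orderings.

57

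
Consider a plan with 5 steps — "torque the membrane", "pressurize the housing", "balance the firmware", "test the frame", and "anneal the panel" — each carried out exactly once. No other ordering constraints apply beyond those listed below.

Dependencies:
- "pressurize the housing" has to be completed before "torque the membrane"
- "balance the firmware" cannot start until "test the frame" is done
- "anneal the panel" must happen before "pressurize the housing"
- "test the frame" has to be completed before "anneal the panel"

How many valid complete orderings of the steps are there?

"test the frame" is the only step with nothing required before it, so every ordering starts there.
Counting all ways to extend the partial order to a total order gives 4.

4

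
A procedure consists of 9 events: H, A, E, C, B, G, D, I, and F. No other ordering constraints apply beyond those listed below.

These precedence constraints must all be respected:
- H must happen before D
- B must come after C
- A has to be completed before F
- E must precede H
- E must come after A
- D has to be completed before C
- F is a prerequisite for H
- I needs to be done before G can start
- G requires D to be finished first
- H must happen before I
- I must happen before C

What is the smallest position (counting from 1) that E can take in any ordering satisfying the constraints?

2

Working backwards through the constraints from E, its only required predecessor is A.
So at minimum 1 event comes before E, putting E no earlier than position 2. That position is achievable by scheduling exactly that predecessor first.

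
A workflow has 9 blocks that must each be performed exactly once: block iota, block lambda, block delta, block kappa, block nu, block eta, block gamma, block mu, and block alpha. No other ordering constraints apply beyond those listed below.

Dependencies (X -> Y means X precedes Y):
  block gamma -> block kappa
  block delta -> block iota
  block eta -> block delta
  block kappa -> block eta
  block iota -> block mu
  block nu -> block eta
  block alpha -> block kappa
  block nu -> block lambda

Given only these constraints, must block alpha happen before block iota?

Chaining the stated constraints: block alpha → block kappa → block eta → block delta → block iota.
That forces block alpha before block iota in every valid schedule.

Yes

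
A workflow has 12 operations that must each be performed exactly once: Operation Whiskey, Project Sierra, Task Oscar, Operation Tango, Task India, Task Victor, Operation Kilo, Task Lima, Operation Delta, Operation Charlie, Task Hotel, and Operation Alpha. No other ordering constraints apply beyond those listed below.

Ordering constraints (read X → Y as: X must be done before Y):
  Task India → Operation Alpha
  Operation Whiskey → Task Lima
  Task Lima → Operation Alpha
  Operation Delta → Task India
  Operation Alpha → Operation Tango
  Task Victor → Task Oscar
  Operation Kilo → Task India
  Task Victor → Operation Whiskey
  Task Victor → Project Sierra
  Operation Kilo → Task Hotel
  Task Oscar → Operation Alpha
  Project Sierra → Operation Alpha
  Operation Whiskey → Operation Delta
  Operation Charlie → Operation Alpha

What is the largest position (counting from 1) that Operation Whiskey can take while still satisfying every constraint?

Every operation that must follow Operation Whiskey has to come after it. Tracing all chains starting from Operation Whiskey, those operations are: Operation Tango, Task India, Task Lima, Operation Delta, Operation Alpha — 5 in total.
With 5 mandatory successors out of 12 operations total, the latest slot for Operation Whiskey is 12−5 = 7, and it's reachable by doing all non-successors before Operation Whiskey.

7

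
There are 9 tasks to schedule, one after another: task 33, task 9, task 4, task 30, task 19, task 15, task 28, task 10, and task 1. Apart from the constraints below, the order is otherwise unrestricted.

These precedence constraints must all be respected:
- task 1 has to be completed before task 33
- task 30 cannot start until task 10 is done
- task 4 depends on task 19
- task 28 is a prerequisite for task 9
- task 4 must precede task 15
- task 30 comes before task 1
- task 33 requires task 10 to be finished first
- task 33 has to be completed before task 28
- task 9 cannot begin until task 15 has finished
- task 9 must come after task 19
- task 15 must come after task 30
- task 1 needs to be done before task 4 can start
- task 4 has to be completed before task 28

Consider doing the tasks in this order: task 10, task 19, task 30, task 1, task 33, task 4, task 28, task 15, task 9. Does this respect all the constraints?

Yes

Going through the constraints one by one, each required predecessor appears earlier in the sequence than its dependent — e.g. task 19 (position 2) is before task 9 (position 9), as required.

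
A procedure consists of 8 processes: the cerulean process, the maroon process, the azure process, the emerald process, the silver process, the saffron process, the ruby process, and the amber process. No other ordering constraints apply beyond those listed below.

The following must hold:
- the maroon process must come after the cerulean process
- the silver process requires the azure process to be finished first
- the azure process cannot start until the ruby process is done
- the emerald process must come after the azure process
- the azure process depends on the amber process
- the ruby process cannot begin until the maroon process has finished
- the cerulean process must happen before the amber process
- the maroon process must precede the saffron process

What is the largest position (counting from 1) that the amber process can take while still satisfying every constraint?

Every process that must follow the amber process has to come after it. Tracing all chains starting from the amber process, those processes are: the azure process, the emerald process, the silver process — 3 in total.
With 3 mandatory successors out of 8 processes total, the latest slot for the amber process is 8−3 = 5, and it's reachable by doing all non-successors before the amber process.

5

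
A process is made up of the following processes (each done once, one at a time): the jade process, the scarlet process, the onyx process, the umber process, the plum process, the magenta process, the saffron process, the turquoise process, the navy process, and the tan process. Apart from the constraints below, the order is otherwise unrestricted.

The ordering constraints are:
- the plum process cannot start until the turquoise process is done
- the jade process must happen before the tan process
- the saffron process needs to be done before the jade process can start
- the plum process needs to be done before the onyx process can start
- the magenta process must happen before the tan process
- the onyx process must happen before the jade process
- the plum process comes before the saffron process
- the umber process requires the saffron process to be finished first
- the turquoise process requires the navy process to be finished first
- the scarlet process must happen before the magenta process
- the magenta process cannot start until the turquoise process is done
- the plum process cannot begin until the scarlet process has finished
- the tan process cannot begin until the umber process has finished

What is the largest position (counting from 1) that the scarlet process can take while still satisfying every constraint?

The processes that are forced after the scarlet process, directly or by a chain of constraints, are the jade process, the onyx process, the umber process, the plum process, the magenta process, the saffron process, the tan process. That's 7 processes.
So at least 7 processes follow the scarlet process, putting the scarlet process no later than position 3. That position is achievable by scheduling everything else first.

3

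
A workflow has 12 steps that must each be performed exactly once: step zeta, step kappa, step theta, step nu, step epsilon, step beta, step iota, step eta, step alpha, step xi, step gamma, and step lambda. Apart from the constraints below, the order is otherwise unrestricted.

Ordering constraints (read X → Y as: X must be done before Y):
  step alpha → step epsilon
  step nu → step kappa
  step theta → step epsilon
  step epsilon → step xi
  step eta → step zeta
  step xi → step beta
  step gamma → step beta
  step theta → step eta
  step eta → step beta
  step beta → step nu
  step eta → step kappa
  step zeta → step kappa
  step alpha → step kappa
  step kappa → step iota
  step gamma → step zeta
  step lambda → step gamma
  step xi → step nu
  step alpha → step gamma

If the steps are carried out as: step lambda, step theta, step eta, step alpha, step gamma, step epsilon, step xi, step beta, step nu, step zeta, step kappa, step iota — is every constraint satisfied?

Yes

Going through the constraints one by one, each required predecessor appears earlier in the sequence than its dependent — e.g. step eta (position 3) is before step kappa (position 11), as required.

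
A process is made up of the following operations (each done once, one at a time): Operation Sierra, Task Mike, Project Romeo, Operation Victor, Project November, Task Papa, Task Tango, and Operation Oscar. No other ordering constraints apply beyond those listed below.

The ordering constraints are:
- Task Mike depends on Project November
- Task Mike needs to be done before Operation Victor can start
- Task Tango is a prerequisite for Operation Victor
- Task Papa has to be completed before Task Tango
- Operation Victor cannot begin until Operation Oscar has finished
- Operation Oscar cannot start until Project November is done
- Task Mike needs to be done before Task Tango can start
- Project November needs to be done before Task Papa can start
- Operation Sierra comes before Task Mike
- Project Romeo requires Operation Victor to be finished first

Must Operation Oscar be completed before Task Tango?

No

Nothing in the constraints links Operation Oscar and Task Tango; they are unordered relative to each other.
There exist valid orderings with Task Tango before Operation Oscar, so Operation Oscar is not required to come first.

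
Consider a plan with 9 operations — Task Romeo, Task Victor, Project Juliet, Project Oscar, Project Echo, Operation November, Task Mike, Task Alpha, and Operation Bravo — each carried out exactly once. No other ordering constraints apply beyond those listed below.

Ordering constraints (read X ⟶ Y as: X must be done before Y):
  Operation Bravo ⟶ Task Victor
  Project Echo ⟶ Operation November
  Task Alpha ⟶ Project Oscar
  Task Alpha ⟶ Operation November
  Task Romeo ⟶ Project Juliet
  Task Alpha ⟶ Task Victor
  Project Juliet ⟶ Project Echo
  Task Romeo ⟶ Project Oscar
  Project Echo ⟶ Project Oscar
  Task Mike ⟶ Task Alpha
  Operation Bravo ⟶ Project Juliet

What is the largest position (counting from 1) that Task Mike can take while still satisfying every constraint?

5

Every operation that must follow Task Mike has to come after it. Tracing all chains starting from Task Mike, those operations are: Task Victor, Project Oscar, Operation November, Task Alpha — 4 in total.
So at least 4 operations follow Task Mike, putting Task Mike no later than position 5. That position is achievable by scheduling everything else first.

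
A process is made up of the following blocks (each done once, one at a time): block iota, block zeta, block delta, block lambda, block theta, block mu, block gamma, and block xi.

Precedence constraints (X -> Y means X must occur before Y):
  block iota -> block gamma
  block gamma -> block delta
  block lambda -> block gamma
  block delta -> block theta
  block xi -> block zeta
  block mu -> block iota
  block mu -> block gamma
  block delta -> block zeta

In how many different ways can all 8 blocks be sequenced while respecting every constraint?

39

3 blocks have no prerequisites (block lambda, block mu, block xi), so any of them could come first.
Counting all ways to extend the partial order to a total order gives 39.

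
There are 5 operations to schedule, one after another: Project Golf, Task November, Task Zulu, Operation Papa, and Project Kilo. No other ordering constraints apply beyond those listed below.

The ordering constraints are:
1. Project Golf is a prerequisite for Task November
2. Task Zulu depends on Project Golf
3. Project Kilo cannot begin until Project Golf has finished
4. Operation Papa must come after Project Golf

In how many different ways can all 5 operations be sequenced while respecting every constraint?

Project Golf is the only operation with nothing required before it, so every ordering starts there.
Systematically extending each partial ordering one operation at a time and counting, there are 24 complete orderings.

24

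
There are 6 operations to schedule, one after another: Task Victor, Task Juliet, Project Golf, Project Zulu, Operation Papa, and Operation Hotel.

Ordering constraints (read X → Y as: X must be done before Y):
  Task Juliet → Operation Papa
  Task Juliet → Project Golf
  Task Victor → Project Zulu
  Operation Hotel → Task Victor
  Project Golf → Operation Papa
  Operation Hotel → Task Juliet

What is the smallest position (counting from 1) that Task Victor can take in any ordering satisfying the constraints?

The only operation forced before Task Victor (directly or transitively) is Operation Hotel.
So at minimum 1 operation comes before Task Victor, putting Task Victor no earlier than position 2. That position is achievable by scheduling exactly that predecessor first.

2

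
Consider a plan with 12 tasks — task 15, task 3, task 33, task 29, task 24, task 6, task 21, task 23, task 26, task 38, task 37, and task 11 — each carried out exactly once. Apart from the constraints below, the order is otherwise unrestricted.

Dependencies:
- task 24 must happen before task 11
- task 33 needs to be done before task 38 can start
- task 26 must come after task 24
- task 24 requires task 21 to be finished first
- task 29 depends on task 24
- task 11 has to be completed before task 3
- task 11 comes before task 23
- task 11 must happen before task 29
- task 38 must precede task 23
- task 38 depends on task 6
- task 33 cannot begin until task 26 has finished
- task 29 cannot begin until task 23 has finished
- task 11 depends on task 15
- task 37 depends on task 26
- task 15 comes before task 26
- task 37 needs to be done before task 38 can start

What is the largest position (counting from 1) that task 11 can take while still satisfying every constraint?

Following every chain forward from task 11, the tasks that must come later are task 3, task 29, task 23 — 3 of them.
With 3 mandatory successors out of 12 tasks total, the latest slot for task 11 is 12−3 = 9, and it's reachable by doing all non-successors before task 11.

9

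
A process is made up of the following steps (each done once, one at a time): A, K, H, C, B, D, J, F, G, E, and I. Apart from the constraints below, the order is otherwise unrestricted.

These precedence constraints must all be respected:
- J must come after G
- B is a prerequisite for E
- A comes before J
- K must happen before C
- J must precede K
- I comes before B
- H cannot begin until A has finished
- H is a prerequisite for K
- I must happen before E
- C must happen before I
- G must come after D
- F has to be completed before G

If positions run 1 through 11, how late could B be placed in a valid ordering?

Following the constraints forward from B, its only required successor is E.
With 1 mandatory successor out of 11 steps total, the latest slot for B is 11−1 = 10, and it's reachable by doing all non-successors before B.

10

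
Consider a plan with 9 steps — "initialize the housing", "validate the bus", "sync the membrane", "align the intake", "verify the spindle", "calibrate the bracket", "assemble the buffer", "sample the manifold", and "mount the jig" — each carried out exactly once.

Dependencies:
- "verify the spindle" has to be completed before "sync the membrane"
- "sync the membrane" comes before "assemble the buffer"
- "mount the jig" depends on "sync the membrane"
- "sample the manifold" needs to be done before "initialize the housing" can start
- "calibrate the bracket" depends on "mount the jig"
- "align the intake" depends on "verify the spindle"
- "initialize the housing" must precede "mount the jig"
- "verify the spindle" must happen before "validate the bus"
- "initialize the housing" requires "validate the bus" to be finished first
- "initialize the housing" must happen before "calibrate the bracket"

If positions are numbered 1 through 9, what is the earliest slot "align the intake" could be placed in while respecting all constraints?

The only step forced before "align the intake" (directly or transitively) is "verify the spindle".
So at minimum 1 step comes before "align the intake", putting "align the intake" no earlier than position 2. That position is achievable by scheduling exactly that predecessor first.

2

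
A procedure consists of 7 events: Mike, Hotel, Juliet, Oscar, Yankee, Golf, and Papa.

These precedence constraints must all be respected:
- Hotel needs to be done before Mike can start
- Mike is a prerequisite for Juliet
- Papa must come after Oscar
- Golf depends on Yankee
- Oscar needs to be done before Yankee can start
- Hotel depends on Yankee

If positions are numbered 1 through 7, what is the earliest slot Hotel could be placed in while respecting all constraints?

3

The events that are forced before Hotel, directly or transitively, are Oscar, Yankee. That's 2 events.
With 2 mandatory predecessors, the earliest Hotel can sit is position 2+1 = 3, and placing just those 2 first achieves it.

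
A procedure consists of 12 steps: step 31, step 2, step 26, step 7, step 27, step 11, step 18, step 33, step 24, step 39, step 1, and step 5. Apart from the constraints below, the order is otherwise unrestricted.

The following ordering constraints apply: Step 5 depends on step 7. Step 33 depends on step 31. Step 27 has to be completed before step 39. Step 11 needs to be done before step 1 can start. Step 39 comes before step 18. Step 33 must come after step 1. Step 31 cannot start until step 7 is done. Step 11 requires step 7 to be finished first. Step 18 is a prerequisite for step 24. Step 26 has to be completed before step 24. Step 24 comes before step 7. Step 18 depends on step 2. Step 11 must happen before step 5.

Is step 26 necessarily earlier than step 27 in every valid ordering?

Step 26 and step 27 are not related by any chain of constraints.
A valid ordering placing step 27 before step 26 exists, so the answer is no.

No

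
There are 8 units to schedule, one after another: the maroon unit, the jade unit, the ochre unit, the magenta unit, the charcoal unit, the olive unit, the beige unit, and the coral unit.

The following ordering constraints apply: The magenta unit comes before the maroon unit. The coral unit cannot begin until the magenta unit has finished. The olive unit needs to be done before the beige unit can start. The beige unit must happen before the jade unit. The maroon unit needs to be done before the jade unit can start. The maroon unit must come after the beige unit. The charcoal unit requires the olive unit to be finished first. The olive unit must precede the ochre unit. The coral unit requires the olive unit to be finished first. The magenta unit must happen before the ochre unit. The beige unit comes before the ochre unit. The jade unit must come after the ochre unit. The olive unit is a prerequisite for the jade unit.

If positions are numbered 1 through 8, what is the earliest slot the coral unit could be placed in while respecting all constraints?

3

Working backwards through the constraints from the coral unit, its full set of required predecessors is the magenta unit, the olive unit — 2 of them.
So at minimum 2 units come before the coral unit, putting the coral unit no earlier than position 3. That position is achievable by scheduling exactly those predecessors first.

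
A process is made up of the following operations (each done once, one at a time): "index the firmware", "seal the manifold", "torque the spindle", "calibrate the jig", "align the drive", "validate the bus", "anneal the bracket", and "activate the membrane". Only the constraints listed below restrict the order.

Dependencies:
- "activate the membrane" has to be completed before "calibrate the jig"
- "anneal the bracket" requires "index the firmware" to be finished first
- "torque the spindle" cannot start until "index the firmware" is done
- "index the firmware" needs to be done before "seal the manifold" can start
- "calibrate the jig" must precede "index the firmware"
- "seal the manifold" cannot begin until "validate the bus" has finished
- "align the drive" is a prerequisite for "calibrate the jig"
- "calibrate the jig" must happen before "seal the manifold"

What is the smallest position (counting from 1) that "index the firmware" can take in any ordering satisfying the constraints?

Every operation that must precede "index the firmware" has to come before it. Tracing all chains that end at "index the firmware", those operations are: "calibrate the jig", "align the drive", "activate the membrane" — 3 in total.
With 3 mandatory predecessors, the earliest "index the firmware" can sit is position 3+1 = 4, and placing just those 3 first achieves it.

4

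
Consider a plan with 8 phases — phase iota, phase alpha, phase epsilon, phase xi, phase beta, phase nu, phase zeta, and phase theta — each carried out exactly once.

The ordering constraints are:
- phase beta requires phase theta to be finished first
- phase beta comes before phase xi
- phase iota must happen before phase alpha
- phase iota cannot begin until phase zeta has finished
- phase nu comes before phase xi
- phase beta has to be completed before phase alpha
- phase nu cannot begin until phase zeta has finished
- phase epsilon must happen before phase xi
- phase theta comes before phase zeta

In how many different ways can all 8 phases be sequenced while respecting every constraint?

The phases with no prerequisites are phase epsilon, phase theta; any of them can be placed first.
Systematically extending each partial ordering one phase at a time and counting, there are 140 complete orderings.

140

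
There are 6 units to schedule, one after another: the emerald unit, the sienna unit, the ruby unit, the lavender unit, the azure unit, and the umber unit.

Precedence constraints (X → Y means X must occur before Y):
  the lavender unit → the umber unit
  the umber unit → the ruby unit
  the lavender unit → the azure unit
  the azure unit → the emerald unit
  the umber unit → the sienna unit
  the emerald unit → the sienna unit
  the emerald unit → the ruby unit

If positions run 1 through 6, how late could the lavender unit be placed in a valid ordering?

Every unit that must follow the lavender unit has to come after it. Tracing all chains starting from the lavender unit, those units are: the emerald unit, the sienna unit, the ruby unit, the azure unit, the umber unit — 5 in total.
So at least 5 units follow the lavender unit, putting the lavender unit no later than position 1. That position is achievable by scheduling everything else first.

1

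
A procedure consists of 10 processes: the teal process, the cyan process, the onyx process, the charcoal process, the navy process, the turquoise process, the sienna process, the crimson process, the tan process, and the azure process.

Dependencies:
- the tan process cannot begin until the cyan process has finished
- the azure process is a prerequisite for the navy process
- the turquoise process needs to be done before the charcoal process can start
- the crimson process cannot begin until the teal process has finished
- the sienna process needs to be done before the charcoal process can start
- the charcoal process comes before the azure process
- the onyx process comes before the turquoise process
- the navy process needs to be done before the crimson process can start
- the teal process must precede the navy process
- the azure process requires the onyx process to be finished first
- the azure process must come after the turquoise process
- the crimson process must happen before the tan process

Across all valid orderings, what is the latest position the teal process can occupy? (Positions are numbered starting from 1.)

7

The processes that are forced after the teal process, directly or by a chain of constraints, are the navy process, the crimson process, the tan process. That's 3 processes.
With 3 mandatory successors out of 10 processes total, the latest slot for the teal process is 10−3 = 7, and it's reachable by doing all non-successors before the teal process.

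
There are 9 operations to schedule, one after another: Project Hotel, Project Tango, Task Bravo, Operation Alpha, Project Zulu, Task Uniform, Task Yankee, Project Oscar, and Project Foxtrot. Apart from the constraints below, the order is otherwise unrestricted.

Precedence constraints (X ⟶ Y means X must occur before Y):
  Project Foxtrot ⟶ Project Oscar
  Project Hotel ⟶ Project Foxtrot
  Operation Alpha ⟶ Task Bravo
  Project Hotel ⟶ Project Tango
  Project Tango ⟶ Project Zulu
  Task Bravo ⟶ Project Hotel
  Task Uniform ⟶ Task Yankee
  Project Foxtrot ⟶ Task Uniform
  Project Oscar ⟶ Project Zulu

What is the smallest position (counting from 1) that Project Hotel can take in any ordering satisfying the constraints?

3

Working backwards through the constraints from Project Hotel, its full set of required predecessors is Task Bravo, Operation Alpha — 2 of them.
So at minimum 2 operations come before Project Hotel, putting Project Hotel no earlier than position 3. That position is achievable by scheduling exactly those predecessors first.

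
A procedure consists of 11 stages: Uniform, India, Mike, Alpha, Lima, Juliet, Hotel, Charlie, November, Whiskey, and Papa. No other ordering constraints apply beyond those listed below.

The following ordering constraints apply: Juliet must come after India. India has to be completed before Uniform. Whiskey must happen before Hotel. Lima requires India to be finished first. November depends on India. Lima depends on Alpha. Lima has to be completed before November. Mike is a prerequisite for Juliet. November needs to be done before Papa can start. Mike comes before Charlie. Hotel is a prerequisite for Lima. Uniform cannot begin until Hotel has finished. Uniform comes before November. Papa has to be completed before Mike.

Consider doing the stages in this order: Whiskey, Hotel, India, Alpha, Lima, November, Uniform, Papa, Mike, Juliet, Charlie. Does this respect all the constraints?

No

Here Uniform comes after November.
Since Uniform is required before November, the ordering is invalid.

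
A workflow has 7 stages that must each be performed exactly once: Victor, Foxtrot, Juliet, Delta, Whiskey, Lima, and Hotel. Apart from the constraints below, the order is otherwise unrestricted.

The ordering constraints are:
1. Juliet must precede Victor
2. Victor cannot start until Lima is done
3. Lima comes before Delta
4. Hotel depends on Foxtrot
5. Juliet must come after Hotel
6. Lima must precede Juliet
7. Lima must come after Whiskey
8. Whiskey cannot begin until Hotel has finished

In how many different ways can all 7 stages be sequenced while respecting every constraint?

Only Foxtrot has no prerequisites, so it must go first.
Systematically extending each partial ordering one stage at a time and counting, there are 3 complete orderings.

3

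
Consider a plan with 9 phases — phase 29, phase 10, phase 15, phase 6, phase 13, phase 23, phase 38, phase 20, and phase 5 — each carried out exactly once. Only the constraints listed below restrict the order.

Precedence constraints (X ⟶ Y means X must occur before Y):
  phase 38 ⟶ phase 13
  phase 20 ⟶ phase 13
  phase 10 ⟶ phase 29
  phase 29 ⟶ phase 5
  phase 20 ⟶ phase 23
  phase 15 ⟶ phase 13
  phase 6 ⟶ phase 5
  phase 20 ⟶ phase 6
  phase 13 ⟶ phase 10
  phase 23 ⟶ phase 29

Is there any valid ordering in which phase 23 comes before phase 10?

Yes

The constraints leave phase 23 and phase 10 unordered relative to each other; nothing requires phase 10 earlier.
That means at least one valid schedule has phase 23 before phase 10.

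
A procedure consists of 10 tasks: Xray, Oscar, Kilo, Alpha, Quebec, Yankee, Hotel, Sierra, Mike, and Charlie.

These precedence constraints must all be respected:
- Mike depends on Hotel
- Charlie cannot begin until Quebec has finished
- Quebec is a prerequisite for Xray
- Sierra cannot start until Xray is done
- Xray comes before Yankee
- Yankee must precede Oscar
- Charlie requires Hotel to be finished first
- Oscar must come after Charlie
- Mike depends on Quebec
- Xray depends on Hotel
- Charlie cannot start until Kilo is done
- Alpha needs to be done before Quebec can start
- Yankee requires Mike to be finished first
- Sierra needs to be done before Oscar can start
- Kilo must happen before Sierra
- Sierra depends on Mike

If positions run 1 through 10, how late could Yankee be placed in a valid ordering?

9

The only task forced after Yankee (directly or by a chain) is Oscar.
With 1 mandatory successor out of 10 tasks total, the latest slot for Yankee is 10−1 = 9, and it's reachable by doing all non-successors before Yankee.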